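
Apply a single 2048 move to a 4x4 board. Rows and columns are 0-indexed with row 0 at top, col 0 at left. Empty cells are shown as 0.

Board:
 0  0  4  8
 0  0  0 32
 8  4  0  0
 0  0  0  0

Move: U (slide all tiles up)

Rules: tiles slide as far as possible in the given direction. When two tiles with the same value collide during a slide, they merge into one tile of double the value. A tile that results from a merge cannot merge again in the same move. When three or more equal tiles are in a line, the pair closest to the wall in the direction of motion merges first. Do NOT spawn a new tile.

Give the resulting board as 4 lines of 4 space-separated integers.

Slide up:
col 0: [0, 0, 8, 0] -> [8, 0, 0, 0]
col 1: [0, 0, 4, 0] -> [4, 0, 0, 0]
col 2: [4, 0, 0, 0] -> [4, 0, 0, 0]
col 3: [8, 32, 0, 0] -> [8, 32, 0, 0]

Answer:  8  4  4  8
 0  0  0 32
 0  0  0  0
 0  0  0  0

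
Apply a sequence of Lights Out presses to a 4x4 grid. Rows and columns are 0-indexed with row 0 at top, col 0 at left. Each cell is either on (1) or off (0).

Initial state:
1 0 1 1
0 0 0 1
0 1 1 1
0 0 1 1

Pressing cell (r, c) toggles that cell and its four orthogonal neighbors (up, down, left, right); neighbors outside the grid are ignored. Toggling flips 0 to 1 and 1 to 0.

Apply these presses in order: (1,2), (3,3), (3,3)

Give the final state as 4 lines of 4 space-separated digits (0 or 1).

After press 1 at (1,2):
1 0 0 1
0 1 1 0
0 1 0 1
0 0 1 1

After press 2 at (3,3):
1 0 0 1
0 1 1 0
0 1 0 0
0 0 0 0

After press 3 at (3,3):
1 0 0 1
0 1 1 0
0 1 0 1
0 0 1 1

Answer: 1 0 0 1
0 1 1 0
0 1 0 1
0 0 1 1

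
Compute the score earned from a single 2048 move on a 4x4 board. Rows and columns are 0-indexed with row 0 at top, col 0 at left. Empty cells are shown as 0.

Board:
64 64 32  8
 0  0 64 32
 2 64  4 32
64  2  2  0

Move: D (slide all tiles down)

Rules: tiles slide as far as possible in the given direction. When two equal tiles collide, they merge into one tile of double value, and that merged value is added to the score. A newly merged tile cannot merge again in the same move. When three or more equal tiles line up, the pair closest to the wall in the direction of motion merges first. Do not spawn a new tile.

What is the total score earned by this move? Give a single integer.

Slide down:
col 0: [64, 0, 2, 64] -> [0, 64, 2, 64]  score +0 (running 0)
col 1: [64, 0, 64, 2] -> [0, 0, 128, 2]  score +128 (running 128)
col 2: [32, 64, 4, 2] -> [32, 64, 4, 2]  score +0 (running 128)
col 3: [8, 32, 32, 0] -> [0, 0, 8, 64]  score +64 (running 192)
Board after move:
  0   0  32   0
 64   0  64   0
  2 128   4   8
 64   2   2  64

Answer: 192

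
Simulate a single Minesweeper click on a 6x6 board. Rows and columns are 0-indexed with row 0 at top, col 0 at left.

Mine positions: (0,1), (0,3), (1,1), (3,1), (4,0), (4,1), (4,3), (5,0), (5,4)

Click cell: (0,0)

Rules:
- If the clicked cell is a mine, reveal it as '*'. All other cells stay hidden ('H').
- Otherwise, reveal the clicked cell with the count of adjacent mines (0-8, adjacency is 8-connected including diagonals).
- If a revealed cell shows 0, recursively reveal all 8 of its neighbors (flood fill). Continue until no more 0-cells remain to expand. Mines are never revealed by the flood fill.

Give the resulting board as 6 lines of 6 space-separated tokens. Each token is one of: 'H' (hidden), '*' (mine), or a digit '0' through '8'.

2 H H H H H
H H H H H H
H H H H H H
H H H H H H
H H H H H H
H H H H H H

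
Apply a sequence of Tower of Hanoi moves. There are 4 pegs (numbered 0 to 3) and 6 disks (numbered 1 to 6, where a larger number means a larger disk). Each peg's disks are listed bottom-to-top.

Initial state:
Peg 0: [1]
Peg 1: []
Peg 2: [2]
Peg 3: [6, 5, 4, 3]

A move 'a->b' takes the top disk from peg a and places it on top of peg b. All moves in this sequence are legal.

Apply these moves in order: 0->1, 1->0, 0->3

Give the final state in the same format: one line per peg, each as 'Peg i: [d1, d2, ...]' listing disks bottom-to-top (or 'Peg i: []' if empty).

After move 1 (0->1):
Peg 0: []
Peg 1: [1]
Peg 2: [2]
Peg 3: [6, 5, 4, 3]

After move 2 (1->0):
Peg 0: [1]
Peg 1: []
Peg 2: [2]
Peg 3: [6, 5, 4, 3]

After move 3 (0->3):
Peg 0: []
Peg 1: []
Peg 2: [2]
Peg 3: [6, 5, 4, 3, 1]

Answer: Peg 0: []
Peg 1: []
Peg 2: [2]
Peg 3: [6, 5, 4, 3, 1]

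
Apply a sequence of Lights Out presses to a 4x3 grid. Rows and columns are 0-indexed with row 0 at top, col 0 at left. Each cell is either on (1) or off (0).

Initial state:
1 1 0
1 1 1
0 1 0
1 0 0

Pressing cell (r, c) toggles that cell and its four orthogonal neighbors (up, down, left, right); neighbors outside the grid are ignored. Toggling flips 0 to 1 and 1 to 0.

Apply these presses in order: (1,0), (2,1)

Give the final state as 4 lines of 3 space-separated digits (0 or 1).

Answer: 0 1 0
0 1 1
0 0 1
1 1 0

Derivation:
After press 1 at (1,0):
0 1 0
0 0 1
1 1 0
1 0 0

After press 2 at (2,1):
0 1 0
0 1 1
0 0 1
1 1 0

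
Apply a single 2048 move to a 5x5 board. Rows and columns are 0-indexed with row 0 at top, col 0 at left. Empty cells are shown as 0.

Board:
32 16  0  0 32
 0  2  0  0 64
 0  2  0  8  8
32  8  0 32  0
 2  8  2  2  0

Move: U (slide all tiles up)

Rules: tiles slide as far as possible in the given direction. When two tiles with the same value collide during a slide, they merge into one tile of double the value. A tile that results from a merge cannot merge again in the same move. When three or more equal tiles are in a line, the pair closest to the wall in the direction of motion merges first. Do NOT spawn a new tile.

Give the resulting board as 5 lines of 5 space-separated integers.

Answer: 64 16  2  8 32
 2  4  0 32 64
 0 16  0  2  8
 0  0  0  0  0
 0  0  0  0  0

Derivation:
Slide up:
col 0: [32, 0, 0, 32, 2] -> [64, 2, 0, 0, 0]
col 1: [16, 2, 2, 8, 8] -> [16, 4, 16, 0, 0]
col 2: [0, 0, 0, 0, 2] -> [2, 0, 0, 0, 0]
col 3: [0, 0, 8, 32, 2] -> [8, 32, 2, 0, 0]
col 4: [32, 64, 8, 0, 0] -> [32, 64, 8, 0, 0]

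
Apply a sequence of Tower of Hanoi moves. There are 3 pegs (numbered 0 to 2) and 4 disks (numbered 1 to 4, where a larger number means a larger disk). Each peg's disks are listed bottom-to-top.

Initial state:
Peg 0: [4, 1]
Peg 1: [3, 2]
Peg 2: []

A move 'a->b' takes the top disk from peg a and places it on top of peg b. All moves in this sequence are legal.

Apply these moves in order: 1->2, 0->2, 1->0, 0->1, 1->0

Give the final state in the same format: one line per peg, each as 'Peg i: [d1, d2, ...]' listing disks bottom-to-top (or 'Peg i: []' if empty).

After move 1 (1->2):
Peg 0: [4, 1]
Peg 1: [3]
Peg 2: [2]

After move 2 (0->2):
Peg 0: [4]
Peg 1: [3]
Peg 2: [2, 1]

After move 3 (1->0):
Peg 0: [4, 3]
Peg 1: []
Peg 2: [2, 1]

After move 4 (0->1):
Peg 0: [4]
Peg 1: [3]
Peg 2: [2, 1]

After move 5 (1->0):
Peg 0: [4, 3]
Peg 1: []
Peg 2: [2, 1]

Answer: Peg 0: [4, 3]
Peg 1: []
Peg 2: [2, 1]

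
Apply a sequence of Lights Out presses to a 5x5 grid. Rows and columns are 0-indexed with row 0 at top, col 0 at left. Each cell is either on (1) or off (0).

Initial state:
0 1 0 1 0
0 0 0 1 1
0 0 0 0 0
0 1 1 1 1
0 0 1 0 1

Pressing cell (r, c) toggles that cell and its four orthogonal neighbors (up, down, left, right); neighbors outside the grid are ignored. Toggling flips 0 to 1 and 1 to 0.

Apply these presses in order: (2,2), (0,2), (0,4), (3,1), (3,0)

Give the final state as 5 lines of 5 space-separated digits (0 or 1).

After press 1 at (2,2):
0 1 0 1 0
0 0 1 1 1
0 1 1 1 0
0 1 0 1 1
0 0 1 0 1

After press 2 at (0,2):
0 0 1 0 0
0 0 0 1 1
0 1 1 1 0
0 1 0 1 1
0 0 1 0 1

After press 3 at (0,4):
0 0 1 1 1
0 0 0 1 0
0 1 1 1 0
0 1 0 1 1
0 0 1 0 1

After press 4 at (3,1):
0 0 1 1 1
0 0 0 1 0
0 0 1 1 0
1 0 1 1 1
0 1 1 0 1

After press 5 at (3,0):
0 0 1 1 1
0 0 0 1 0
1 0 1 1 0
0 1 1 1 1
1 1 1 0 1

Answer: 0 0 1 1 1
0 0 0 1 0
1 0 1 1 0
0 1 1 1 1
1 1 1 0 1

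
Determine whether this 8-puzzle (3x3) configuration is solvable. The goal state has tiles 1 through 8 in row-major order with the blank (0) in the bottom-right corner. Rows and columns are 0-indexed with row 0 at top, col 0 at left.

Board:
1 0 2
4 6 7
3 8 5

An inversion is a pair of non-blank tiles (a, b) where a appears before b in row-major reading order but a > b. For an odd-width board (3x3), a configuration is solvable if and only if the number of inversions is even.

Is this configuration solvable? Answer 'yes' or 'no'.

Inversions (pairs i<j in row-major order where tile[i] > tile[j] > 0): 6
6 is even, so the puzzle is solvable.

Answer: yes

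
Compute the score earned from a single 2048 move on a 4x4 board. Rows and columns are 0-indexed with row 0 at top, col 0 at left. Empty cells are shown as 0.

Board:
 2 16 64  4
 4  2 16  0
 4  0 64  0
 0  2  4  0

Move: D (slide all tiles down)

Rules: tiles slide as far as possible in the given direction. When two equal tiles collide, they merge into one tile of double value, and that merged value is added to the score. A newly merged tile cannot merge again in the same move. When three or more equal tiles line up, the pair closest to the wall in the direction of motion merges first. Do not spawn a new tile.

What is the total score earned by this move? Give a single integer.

Answer: 12

Derivation:
Slide down:
col 0: [2, 4, 4, 0] -> [0, 0, 2, 8]  score +8 (running 8)
col 1: [16, 2, 0, 2] -> [0, 0, 16, 4]  score +4 (running 12)
col 2: [64, 16, 64, 4] -> [64, 16, 64, 4]  score +0 (running 12)
col 3: [4, 0, 0, 0] -> [0, 0, 0, 4]  score +0 (running 12)
Board after move:
 0  0 64  0
 0  0 16  0
 2 16 64  0
 8  4  4  4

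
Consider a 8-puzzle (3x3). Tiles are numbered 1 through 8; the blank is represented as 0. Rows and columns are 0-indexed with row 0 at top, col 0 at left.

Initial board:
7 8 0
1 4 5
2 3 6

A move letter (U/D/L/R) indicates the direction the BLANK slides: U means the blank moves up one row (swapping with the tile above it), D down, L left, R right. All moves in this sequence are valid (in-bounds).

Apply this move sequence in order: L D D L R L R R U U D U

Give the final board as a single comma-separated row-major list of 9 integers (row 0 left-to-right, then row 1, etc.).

After move 1 (L):
7 0 8
1 4 5
2 3 6

After move 2 (D):
7 4 8
1 0 5
2 3 6

After move 3 (D):
7 4 8
1 3 5
2 0 6

After move 4 (L):
7 4 8
1 3 5
0 2 6

After move 5 (R):
7 4 8
1 3 5
2 0 6

After move 6 (L):
7 4 8
1 3 5
0 2 6

After move 7 (R):
7 4 8
1 3 5
2 0 6

After move 8 (R):
7 4 8
1 3 5
2 6 0

After move 9 (U):
7 4 8
1 3 0
2 6 5

After move 10 (U):
7 4 0
1 3 8
2 6 5

After move 11 (D):
7 4 8
1 3 0
2 6 5

After move 12 (U):
7 4 0
1 3 8
2 6 5

Answer: 7, 4, 0, 1, 3, 8, 2, 6, 5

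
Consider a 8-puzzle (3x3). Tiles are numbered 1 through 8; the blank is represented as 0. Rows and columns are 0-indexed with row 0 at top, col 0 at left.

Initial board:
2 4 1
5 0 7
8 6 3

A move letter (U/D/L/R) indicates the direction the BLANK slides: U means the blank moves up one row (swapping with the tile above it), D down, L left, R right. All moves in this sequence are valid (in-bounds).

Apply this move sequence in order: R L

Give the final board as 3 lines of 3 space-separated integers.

Answer: 2 4 1
5 0 7
8 6 3

Derivation:
After move 1 (R):
2 4 1
5 7 0
8 6 3

After move 2 (L):
2 4 1
5 0 7
8 6 3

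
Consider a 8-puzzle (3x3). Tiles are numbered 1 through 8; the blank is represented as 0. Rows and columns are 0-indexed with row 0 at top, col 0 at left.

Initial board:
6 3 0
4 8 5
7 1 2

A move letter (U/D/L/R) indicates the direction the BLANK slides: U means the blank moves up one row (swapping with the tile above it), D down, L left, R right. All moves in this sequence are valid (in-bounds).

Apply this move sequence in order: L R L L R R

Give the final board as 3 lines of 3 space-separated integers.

After move 1 (L):
6 0 3
4 8 5
7 1 2

After move 2 (R):
6 3 0
4 8 5
7 1 2

After move 3 (L):
6 0 3
4 8 5
7 1 2

After move 4 (L):
0 6 3
4 8 5
7 1 2

After move 5 (R):
6 0 3
4 8 5
7 1 2

After move 6 (R):
6 3 0
4 8 5
7 1 2

Answer: 6 3 0
4 8 5
7 1 2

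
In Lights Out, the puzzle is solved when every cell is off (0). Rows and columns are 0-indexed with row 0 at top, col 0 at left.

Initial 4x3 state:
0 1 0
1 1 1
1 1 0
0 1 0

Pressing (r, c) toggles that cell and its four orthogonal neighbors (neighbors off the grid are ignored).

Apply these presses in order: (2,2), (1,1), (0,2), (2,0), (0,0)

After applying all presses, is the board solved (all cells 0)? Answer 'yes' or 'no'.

After press 1 at (2,2):
0 1 0
1 1 0
1 0 1
0 1 1

After press 2 at (1,1):
0 0 0
0 0 1
1 1 1
0 1 1

After press 3 at (0,2):
0 1 1
0 0 0
1 1 1
0 1 1

After press 4 at (2,0):
0 1 1
1 0 0
0 0 1
1 1 1

After press 5 at (0,0):
1 0 1
0 0 0
0 0 1
1 1 1

Lights still on: 6

Answer: no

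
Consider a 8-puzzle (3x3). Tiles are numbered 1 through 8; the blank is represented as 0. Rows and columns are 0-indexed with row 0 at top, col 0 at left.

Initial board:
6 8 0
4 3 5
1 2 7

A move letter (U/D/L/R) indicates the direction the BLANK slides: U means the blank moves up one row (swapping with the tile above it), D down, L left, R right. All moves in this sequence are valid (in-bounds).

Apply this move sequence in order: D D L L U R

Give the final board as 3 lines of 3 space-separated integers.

Answer: 6 8 5
3 0 7
4 1 2

Derivation:
After move 1 (D):
6 8 5
4 3 0
1 2 7

After move 2 (D):
6 8 5
4 3 7
1 2 0

After move 3 (L):
6 8 5
4 3 7
1 0 2

After move 4 (L):
6 8 5
4 3 7
0 1 2

After move 5 (U):
6 8 5
0 3 7
4 1 2

After move 6 (R):
6 8 5
3 0 7
4 1 2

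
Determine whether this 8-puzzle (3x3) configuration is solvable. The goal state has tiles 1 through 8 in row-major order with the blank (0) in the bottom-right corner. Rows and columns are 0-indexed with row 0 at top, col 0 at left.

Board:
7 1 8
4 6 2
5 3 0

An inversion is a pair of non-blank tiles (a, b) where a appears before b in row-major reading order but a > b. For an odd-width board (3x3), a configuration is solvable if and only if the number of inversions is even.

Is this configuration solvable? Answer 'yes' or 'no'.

Answer: no

Derivation:
Inversions (pairs i<j in row-major order where tile[i] > tile[j] > 0): 17
17 is odd, so the puzzle is not solvable.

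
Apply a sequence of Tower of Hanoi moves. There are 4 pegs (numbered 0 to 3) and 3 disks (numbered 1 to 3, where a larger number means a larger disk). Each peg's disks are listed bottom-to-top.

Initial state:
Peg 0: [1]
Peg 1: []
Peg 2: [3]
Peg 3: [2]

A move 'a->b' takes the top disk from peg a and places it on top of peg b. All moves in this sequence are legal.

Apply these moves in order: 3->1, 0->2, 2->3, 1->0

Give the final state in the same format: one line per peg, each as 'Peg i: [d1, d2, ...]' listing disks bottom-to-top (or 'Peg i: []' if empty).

Answer: Peg 0: [2]
Peg 1: []
Peg 2: [3]
Peg 3: [1]

Derivation:
After move 1 (3->1):
Peg 0: [1]
Peg 1: [2]
Peg 2: [3]
Peg 3: []

After move 2 (0->2):
Peg 0: []
Peg 1: [2]
Peg 2: [3, 1]
Peg 3: []

After move 3 (2->3):
Peg 0: []
Peg 1: [2]
Peg 2: [3]
Peg 3: [1]

After move 4 (1->0):
Peg 0: [2]
Peg 1: []
Peg 2: [3]
Peg 3: [1]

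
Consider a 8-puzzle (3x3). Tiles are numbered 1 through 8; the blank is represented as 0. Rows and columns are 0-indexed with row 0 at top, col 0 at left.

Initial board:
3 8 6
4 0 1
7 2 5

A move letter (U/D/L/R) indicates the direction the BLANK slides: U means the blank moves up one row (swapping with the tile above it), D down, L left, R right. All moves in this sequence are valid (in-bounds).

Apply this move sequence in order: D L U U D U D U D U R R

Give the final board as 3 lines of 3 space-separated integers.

After move 1 (D):
3 8 6
4 2 1
7 0 5

After move 2 (L):
3 8 6
4 2 1
0 7 5

After move 3 (U):
3 8 6
0 2 1
4 7 5

After move 4 (U):
0 8 6
3 2 1
4 7 5

After move 5 (D):
3 8 6
0 2 1
4 7 5

After move 6 (U):
0 8 6
3 2 1
4 7 5

After move 7 (D):
3 8 6
0 2 1
4 7 5

After move 8 (U):
0 8 6
3 2 1
4 7 5

After move 9 (D):
3 8 6
0 2 1
4 7 5

After move 10 (U):
0 8 6
3 2 1
4 7 5

After move 11 (R):
8 0 6
3 2 1
4 7 5

After move 12 (R):
8 6 0
3 2 1
4 7 5

Answer: 8 6 0
3 2 1
4 7 5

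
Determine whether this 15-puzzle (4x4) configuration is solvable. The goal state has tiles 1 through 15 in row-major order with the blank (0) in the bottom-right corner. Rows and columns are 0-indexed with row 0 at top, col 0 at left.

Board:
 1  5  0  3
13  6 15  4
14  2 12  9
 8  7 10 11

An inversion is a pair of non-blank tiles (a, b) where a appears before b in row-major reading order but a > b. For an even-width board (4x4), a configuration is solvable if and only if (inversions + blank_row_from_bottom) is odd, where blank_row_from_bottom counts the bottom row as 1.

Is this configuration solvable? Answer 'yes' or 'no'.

Inversions: 40
Blank is in row 0 (0-indexed from top), which is row 4 counting from the bottom (bottom = 1).
40 + 4 = 44, which is even, so the puzzle is not solvable.

Answer: no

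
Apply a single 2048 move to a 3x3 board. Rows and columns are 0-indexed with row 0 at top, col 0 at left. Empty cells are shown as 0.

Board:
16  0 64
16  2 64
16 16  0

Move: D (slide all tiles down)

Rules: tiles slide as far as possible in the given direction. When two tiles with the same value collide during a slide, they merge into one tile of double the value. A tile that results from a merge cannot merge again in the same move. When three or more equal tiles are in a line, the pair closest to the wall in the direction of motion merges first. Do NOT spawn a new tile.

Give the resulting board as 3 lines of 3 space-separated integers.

Answer:   0   0   0
 16   2   0
 32  16 128

Derivation:
Slide down:
col 0: [16, 16, 16] -> [0, 16, 32]
col 1: [0, 2, 16] -> [0, 2, 16]
col 2: [64, 64, 0] -> [0, 0, 128]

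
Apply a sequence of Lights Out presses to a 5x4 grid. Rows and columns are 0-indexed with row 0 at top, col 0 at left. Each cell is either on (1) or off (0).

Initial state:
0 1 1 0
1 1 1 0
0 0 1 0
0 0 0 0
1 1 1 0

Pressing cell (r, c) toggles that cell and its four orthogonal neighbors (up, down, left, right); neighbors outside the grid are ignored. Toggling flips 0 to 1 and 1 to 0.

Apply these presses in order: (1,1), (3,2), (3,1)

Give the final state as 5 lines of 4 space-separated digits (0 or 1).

After press 1 at (1,1):
0 0 1 0
0 0 0 0
0 1 1 0
0 0 0 0
1 1 1 0

After press 2 at (3,2):
0 0 1 0
0 0 0 0
0 1 0 0
0 1 1 1
1 1 0 0

After press 3 at (3,1):
0 0 1 0
0 0 0 0
0 0 0 0
1 0 0 1
1 0 0 0

Answer: 0 0 1 0
0 0 0 0
0 0 0 0
1 0 0 1
1 0 0 0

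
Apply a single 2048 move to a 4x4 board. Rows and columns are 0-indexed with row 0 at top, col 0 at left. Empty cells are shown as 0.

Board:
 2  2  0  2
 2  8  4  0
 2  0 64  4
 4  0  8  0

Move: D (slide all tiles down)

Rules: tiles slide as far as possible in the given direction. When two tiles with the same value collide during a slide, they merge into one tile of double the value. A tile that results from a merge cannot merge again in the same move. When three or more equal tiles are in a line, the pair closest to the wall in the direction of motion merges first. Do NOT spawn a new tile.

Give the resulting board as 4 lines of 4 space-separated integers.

Answer:  0  0  0  0
 2  0  4  0
 4  2 64  2
 4  8  8  4

Derivation:
Slide down:
col 0: [2, 2, 2, 4] -> [0, 2, 4, 4]
col 1: [2, 8, 0, 0] -> [0, 0, 2, 8]
col 2: [0, 4, 64, 8] -> [0, 4, 64, 8]
col 3: [2, 0, 4, 0] -> [0, 0, 2, 4]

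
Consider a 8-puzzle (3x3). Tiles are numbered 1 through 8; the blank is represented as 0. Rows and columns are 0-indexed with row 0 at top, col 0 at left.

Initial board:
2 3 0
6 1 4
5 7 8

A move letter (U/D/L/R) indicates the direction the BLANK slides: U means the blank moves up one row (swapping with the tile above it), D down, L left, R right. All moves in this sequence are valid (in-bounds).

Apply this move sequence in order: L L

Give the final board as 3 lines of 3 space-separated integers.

After move 1 (L):
2 0 3
6 1 4
5 7 8

After move 2 (L):
0 2 3
6 1 4
5 7 8

Answer: 0 2 3
6 1 4
5 7 8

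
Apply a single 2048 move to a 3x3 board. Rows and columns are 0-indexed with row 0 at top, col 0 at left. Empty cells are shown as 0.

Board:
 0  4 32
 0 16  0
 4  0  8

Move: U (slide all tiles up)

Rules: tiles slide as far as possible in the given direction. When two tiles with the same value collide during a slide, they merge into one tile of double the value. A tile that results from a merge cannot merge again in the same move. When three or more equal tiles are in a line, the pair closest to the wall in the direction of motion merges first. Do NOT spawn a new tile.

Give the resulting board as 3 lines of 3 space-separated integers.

Answer:  4  4 32
 0 16  8
 0  0  0

Derivation:
Slide up:
col 0: [0, 0, 4] -> [4, 0, 0]
col 1: [4, 16, 0] -> [4, 16, 0]
col 2: [32, 0, 8] -> [32, 8, 0]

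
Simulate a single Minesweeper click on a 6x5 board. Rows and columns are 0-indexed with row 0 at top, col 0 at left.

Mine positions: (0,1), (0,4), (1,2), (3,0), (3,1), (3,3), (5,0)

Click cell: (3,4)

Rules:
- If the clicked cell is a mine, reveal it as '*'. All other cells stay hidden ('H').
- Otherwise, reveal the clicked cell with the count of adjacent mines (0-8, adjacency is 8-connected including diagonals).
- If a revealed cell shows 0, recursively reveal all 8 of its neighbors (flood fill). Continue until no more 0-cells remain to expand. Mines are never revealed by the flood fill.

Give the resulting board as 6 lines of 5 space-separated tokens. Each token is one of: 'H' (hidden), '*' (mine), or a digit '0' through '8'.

H H H H H
H H H H H
H H H H H
H H H H 1
H H H H H
H H H H H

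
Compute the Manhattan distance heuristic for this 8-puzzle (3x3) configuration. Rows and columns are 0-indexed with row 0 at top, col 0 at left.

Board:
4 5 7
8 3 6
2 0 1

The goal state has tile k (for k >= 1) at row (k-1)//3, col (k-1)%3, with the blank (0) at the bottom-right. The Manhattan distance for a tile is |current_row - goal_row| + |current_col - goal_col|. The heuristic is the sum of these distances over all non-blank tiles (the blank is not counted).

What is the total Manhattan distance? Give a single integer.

Tile 4: (0,0)->(1,0) = 1
Tile 5: (0,1)->(1,1) = 1
Tile 7: (0,2)->(2,0) = 4
Tile 8: (1,0)->(2,1) = 2
Tile 3: (1,1)->(0,2) = 2
Tile 6: (1,2)->(1,2) = 0
Tile 2: (2,0)->(0,1) = 3
Tile 1: (2,2)->(0,0) = 4
Sum: 1 + 1 + 4 + 2 + 2 + 0 + 3 + 4 = 17

Answer: 17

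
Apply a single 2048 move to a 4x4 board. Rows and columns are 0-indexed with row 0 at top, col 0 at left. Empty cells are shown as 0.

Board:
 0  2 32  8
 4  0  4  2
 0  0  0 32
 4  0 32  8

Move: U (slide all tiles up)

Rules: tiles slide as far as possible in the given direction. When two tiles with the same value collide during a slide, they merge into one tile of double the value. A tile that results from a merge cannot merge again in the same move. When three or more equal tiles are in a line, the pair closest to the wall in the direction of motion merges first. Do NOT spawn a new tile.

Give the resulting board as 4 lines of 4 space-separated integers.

Slide up:
col 0: [0, 4, 0, 4] -> [8, 0, 0, 0]
col 1: [2, 0, 0, 0] -> [2, 0, 0, 0]
col 2: [32, 4, 0, 32] -> [32, 4, 32, 0]
col 3: [8, 2, 32, 8] -> [8, 2, 32, 8]

Answer:  8  2 32  8
 0  0  4  2
 0  0 32 32
 0  0  0  8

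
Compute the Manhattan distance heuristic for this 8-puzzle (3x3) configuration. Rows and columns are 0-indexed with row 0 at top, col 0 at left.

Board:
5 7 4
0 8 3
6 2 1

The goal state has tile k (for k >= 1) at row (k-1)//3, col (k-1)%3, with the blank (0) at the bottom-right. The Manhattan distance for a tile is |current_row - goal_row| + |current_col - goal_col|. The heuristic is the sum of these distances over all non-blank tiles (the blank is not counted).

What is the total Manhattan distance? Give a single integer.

Answer: 19

Derivation:
Tile 5: at (0,0), goal (1,1), distance |0-1|+|0-1| = 2
Tile 7: at (0,1), goal (2,0), distance |0-2|+|1-0| = 3
Tile 4: at (0,2), goal (1,0), distance |0-1|+|2-0| = 3
Tile 8: at (1,1), goal (2,1), distance |1-2|+|1-1| = 1
Tile 3: at (1,2), goal (0,2), distance |1-0|+|2-2| = 1
Tile 6: at (2,0), goal (1,2), distance |2-1|+|0-2| = 3
Tile 2: at (2,1), goal (0,1), distance |2-0|+|1-1| = 2
Tile 1: at (2,2), goal (0,0), distance |2-0|+|2-0| = 4
Sum: 2 + 3 + 3 + 1 + 1 + 3 + 2 + 4 = 19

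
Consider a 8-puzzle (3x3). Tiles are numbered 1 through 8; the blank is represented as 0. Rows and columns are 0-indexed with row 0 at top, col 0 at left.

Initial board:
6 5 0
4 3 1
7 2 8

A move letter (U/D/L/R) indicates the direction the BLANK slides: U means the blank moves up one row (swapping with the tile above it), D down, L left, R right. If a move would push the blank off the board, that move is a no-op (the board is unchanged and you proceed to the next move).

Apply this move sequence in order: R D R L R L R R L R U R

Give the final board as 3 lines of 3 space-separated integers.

After move 1 (R):
6 5 0
4 3 1
7 2 8

After move 2 (D):
6 5 1
4 3 0
7 2 8

After move 3 (R):
6 5 1
4 3 0
7 2 8

After move 4 (L):
6 5 1
4 0 3
7 2 8

After move 5 (R):
6 5 1
4 3 0
7 2 8

After move 6 (L):
6 5 1
4 0 3
7 2 8

After move 7 (R):
6 5 1
4 3 0
7 2 8

After move 8 (R):
6 5 1
4 3 0
7 2 8

After move 9 (L):
6 5 1
4 0 3
7 2 8

After move 10 (R):
6 5 1
4 3 0
7 2 8

After move 11 (U):
6 5 0
4 3 1
7 2 8

After move 12 (R):
6 5 0
4 3 1
7 2 8

Answer: 6 5 0
4 3 1
7 2 8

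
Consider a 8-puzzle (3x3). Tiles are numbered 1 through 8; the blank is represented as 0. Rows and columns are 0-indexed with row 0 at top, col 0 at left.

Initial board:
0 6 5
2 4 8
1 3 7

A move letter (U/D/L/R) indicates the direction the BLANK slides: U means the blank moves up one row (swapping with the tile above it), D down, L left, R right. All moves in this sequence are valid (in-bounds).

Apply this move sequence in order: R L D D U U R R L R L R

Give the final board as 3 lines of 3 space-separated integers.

Answer: 6 5 0
2 4 8
1 3 7

Derivation:
After move 1 (R):
6 0 5
2 4 8
1 3 7

After move 2 (L):
0 6 5
2 4 8
1 3 7

After move 3 (D):
2 6 5
0 4 8
1 3 7

After move 4 (D):
2 6 5
1 4 8
0 3 7

After move 5 (U):
2 6 5
0 4 8
1 3 7

After move 6 (U):
0 6 5
2 4 8
1 3 7

After move 7 (R):
6 0 5
2 4 8
1 3 7

After move 8 (R):
6 5 0
2 4 8
1 3 7

After move 9 (L):
6 0 5
2 4 8
1 3 7

After move 10 (R):
6 5 0
2 4 8
1 3 7

After move 11 (L):
6 0 5
2 4 8
1 3 7

After move 12 (R):
6 5 0
2 4 8
1 3 7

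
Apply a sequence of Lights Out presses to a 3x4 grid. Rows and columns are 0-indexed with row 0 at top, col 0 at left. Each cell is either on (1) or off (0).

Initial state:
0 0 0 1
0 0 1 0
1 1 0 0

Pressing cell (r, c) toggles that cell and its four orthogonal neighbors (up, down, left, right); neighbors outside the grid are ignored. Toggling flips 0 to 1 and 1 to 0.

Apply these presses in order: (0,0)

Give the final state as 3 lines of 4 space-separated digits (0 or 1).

After press 1 at (0,0):
1 1 0 1
1 0 1 0
1 1 0 0

Answer: 1 1 0 1
1 0 1 0
1 1 0 0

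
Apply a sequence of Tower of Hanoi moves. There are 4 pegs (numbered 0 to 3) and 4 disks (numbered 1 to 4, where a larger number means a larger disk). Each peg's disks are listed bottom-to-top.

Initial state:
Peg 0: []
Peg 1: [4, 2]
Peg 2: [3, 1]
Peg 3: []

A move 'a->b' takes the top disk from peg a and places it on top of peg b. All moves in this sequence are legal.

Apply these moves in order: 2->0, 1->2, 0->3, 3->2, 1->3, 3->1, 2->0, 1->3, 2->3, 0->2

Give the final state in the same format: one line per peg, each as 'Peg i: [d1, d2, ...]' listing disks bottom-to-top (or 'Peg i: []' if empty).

Answer: Peg 0: []
Peg 1: []
Peg 2: [3, 1]
Peg 3: [4, 2]

Derivation:
After move 1 (2->0):
Peg 0: [1]
Peg 1: [4, 2]
Peg 2: [3]
Peg 3: []

After move 2 (1->2):
Peg 0: [1]
Peg 1: [4]
Peg 2: [3, 2]
Peg 3: []

After move 3 (0->3):
Peg 0: []
Peg 1: [4]
Peg 2: [3, 2]
Peg 3: [1]

After move 4 (3->2):
Peg 0: []
Peg 1: [4]
Peg 2: [3, 2, 1]
Peg 3: []

After move 5 (1->3):
Peg 0: []
Peg 1: []
Peg 2: [3, 2, 1]
Peg 3: [4]

After move 6 (3->1):
Peg 0: []
Peg 1: [4]
Peg 2: [3, 2, 1]
Peg 3: []

After move 7 (2->0):
Peg 0: [1]
Peg 1: [4]
Peg 2: [3, 2]
Peg 3: []

After move 8 (1->3):
Peg 0: [1]
Peg 1: []
Peg 2: [3, 2]
Peg 3: [4]

After move 9 (2->3):
Peg 0: [1]
Peg 1: []
Peg 2: [3]
Peg 3: [4, 2]

After move 10 (0->2):
Peg 0: []
Peg 1: []
Peg 2: [3, 1]
Peg 3: [4, 2]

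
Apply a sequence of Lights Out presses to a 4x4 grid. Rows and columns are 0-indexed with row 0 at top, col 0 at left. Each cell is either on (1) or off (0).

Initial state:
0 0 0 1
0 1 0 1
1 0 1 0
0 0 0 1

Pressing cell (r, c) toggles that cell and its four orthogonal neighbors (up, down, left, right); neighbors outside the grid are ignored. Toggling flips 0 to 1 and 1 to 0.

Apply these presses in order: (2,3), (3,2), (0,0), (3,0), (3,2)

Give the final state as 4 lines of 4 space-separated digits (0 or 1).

After press 1 at (2,3):
0 0 0 1
0 1 0 0
1 0 0 1
0 0 0 0

After press 2 at (3,2):
0 0 0 1
0 1 0 0
1 0 1 1
0 1 1 1

After press 3 at (0,0):
1 1 0 1
1 1 0 0
1 0 1 1
0 1 1 1

After press 4 at (3,0):
1 1 0 1
1 1 0 0
0 0 1 1
1 0 1 1

After press 5 at (3,2):
1 1 0 1
1 1 0 0
0 0 0 1
1 1 0 0

Answer: 1 1 0 1
1 1 0 0
0 0 0 1
1 1 0 0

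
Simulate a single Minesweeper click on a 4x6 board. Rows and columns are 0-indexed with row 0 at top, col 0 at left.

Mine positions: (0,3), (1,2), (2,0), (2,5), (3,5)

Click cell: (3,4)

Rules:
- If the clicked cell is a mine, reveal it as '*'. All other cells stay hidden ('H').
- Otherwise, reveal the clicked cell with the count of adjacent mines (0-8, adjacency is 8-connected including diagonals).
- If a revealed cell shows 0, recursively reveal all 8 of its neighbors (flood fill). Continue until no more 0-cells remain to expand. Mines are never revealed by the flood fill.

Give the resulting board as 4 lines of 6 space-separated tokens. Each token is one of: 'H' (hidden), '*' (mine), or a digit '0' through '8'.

H H H H H H
H H H H H H
H H H H H H
H H H H 2 H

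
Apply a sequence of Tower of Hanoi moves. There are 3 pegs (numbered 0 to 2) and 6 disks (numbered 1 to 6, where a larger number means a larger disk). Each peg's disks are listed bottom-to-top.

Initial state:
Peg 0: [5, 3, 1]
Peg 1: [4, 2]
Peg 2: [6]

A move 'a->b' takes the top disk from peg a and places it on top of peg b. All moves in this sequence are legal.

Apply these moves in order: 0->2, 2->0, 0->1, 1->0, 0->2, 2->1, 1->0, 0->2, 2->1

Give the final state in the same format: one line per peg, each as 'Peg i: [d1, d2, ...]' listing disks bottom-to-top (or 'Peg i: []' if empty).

Answer: Peg 0: [5, 3]
Peg 1: [4, 2, 1]
Peg 2: [6]

Derivation:
After move 1 (0->2):
Peg 0: [5, 3]
Peg 1: [4, 2]
Peg 2: [6, 1]

After move 2 (2->0):
Peg 0: [5, 3, 1]
Peg 1: [4, 2]
Peg 2: [6]

After move 3 (0->1):
Peg 0: [5, 3]
Peg 1: [4, 2, 1]
Peg 2: [6]

After move 4 (1->0):
Peg 0: [5, 3, 1]
Peg 1: [4, 2]
Peg 2: [6]

After move 5 (0->2):
Peg 0: [5, 3]
Peg 1: [4, 2]
Peg 2: [6, 1]

After move 6 (2->1):
Peg 0: [5, 3]
Peg 1: [4, 2, 1]
Peg 2: [6]

After move 7 (1->0):
Peg 0: [5, 3, 1]
Peg 1: [4, 2]
Peg 2: [6]

After move 8 (0->2):
Peg 0: [5, 3]
Peg 1: [4, 2]
Peg 2: [6, 1]

After move 9 (2->1):
Peg 0: [5, 3]
Peg 1: [4, 2, 1]
Peg 2: [6]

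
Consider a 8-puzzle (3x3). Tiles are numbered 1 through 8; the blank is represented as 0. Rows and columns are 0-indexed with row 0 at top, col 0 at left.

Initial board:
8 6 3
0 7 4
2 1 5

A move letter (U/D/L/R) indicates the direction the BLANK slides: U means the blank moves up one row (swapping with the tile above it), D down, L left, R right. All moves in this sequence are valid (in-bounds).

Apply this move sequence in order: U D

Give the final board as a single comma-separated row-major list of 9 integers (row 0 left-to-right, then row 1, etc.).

Answer: 8, 6, 3, 0, 7, 4, 2, 1, 5

Derivation:
After move 1 (U):
0 6 3
8 7 4
2 1 5

After move 2 (D):
8 6 3
0 7 4
2 1 5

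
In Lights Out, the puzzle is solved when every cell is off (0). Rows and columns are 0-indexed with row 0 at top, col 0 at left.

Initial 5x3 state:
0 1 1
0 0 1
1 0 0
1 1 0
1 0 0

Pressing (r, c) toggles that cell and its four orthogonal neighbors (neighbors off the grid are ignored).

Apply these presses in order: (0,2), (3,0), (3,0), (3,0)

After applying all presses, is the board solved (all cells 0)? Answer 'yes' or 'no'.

After press 1 at (0,2):
0 0 0
0 0 0
1 0 0
1 1 0
1 0 0

After press 2 at (3,0):
0 0 0
0 0 0
0 0 0
0 0 0
0 0 0

After press 3 at (3,0):
0 0 0
0 0 0
1 0 0
1 1 0
1 0 0

After press 4 at (3,0):
0 0 0
0 0 0
0 0 0
0 0 0
0 0 0

Lights still on: 0

Answer: yes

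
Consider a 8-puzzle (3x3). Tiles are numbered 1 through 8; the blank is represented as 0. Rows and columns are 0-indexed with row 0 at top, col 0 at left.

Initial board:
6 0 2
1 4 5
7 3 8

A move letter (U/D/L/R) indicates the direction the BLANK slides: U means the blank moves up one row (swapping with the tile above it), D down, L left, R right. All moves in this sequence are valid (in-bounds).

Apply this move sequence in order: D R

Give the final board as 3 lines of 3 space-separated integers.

After move 1 (D):
6 4 2
1 0 5
7 3 8

After move 2 (R):
6 4 2
1 5 0
7 3 8

Answer: 6 4 2
1 5 0
7 3 8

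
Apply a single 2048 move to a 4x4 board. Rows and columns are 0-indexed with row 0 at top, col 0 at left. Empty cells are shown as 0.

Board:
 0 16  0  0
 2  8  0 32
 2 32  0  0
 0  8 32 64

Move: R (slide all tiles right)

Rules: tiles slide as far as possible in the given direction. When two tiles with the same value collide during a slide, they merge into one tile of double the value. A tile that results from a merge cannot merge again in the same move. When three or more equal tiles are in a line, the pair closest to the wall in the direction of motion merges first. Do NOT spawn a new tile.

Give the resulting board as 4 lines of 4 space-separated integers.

Answer:  0  0  0 16
 0  2  8 32
 0  0  2 32
 0  8 32 64

Derivation:
Slide right:
row 0: [0, 16, 0, 0] -> [0, 0, 0, 16]
row 1: [2, 8, 0, 32] -> [0, 2, 8, 32]
row 2: [2, 32, 0, 0] -> [0, 0, 2, 32]
row 3: [0, 8, 32, 64] -> [0, 8, 32, 64]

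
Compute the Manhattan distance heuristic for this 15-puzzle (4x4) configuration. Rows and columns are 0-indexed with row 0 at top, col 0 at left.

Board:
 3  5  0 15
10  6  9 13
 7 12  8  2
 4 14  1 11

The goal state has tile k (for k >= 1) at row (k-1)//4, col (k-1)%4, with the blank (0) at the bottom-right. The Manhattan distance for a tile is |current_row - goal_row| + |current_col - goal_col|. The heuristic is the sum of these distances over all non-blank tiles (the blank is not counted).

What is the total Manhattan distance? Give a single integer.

Tile 3: at (0,0), goal (0,2), distance |0-0|+|0-2| = 2
Tile 5: at (0,1), goal (1,0), distance |0-1|+|1-0| = 2
Tile 15: at (0,3), goal (3,2), distance |0-3|+|3-2| = 4
Tile 10: at (1,0), goal (2,1), distance |1-2|+|0-1| = 2
Tile 6: at (1,1), goal (1,1), distance |1-1|+|1-1| = 0
Tile 9: at (1,2), goal (2,0), distance |1-2|+|2-0| = 3
Tile 13: at (1,3), goal (3,0), distance |1-3|+|3-0| = 5
Tile 7: at (2,0), goal (1,2), distance |2-1|+|0-2| = 3
Tile 12: at (2,1), goal (2,3), distance |2-2|+|1-3| = 2
Tile 8: at (2,2), goal (1,3), distance |2-1|+|2-3| = 2
Tile 2: at (2,3), goal (0,1), distance |2-0|+|3-1| = 4
Tile 4: at (3,0), goal (0,3), distance |3-0|+|0-3| = 6
Tile 14: at (3,1), goal (3,1), distance |3-3|+|1-1| = 0
Tile 1: at (3,2), goal (0,0), distance |3-0|+|2-0| = 5
Tile 11: at (3,3), goal (2,2), distance |3-2|+|3-2| = 2
Sum: 2 + 2 + 4 + 2 + 0 + 3 + 5 + 3 + 2 + 2 + 4 + 6 + 0 + 5 + 2 = 42

Answer: 42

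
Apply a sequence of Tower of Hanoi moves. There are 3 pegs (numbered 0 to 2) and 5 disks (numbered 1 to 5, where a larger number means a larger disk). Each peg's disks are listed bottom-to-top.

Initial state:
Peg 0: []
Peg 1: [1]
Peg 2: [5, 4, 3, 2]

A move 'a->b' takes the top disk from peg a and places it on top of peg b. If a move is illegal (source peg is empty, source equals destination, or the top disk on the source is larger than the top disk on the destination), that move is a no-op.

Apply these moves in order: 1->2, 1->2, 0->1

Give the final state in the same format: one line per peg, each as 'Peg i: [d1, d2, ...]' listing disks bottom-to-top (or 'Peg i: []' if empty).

After move 1 (1->2):
Peg 0: []
Peg 1: []
Peg 2: [5, 4, 3, 2, 1]

After move 2 (1->2):
Peg 0: []
Peg 1: []
Peg 2: [5, 4, 3, 2, 1]

After move 3 (0->1):
Peg 0: []
Peg 1: []
Peg 2: [5, 4, 3, 2, 1]

Answer: Peg 0: []
Peg 1: []
Peg 2: [5, 4, 3, 2, 1]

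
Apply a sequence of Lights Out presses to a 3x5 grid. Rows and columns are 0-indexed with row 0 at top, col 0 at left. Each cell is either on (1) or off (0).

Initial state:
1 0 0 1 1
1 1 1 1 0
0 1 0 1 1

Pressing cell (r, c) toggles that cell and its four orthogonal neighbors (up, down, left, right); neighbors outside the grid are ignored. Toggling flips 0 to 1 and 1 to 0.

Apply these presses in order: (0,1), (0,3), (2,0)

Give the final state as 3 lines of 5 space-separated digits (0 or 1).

After press 1 at (0,1):
0 1 1 1 1
1 0 1 1 0
0 1 0 1 1

After press 2 at (0,3):
0 1 0 0 0
1 0 1 0 0
0 1 0 1 1

After press 3 at (2,0):
0 1 0 0 0
0 0 1 0 0
1 0 0 1 1

Answer: 0 1 0 0 0
0 0 1 0 0
1 0 0 1 1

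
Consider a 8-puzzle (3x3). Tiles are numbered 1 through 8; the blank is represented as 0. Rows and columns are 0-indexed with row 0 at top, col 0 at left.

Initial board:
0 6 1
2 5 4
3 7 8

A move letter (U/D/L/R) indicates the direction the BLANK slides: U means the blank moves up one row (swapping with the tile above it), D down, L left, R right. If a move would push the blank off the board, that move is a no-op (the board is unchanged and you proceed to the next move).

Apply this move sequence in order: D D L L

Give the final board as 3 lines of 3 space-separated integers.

After move 1 (D):
2 6 1
0 5 4
3 7 8

After move 2 (D):
2 6 1
3 5 4
0 7 8

After move 3 (L):
2 6 1
3 5 4
0 7 8

After move 4 (L):
2 6 1
3 5 4
0 7 8

Answer: 2 6 1
3 5 4
0 7 8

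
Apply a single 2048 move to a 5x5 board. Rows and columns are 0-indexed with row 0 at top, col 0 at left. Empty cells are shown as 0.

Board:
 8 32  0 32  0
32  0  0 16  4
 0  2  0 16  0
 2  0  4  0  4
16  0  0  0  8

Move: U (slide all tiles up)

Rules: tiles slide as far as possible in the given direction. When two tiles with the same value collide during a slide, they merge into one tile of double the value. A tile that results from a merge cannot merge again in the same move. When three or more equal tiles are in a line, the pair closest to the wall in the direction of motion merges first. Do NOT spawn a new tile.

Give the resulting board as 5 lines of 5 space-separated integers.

Answer:  8 32  4 32  8
32  2  0 32  8
 2  0  0  0  0
16  0  0  0  0
 0  0  0  0  0

Derivation:
Slide up:
col 0: [8, 32, 0, 2, 16] -> [8, 32, 2, 16, 0]
col 1: [32, 0, 2, 0, 0] -> [32, 2, 0, 0, 0]
col 2: [0, 0, 0, 4, 0] -> [4, 0, 0, 0, 0]
col 3: [32, 16, 16, 0, 0] -> [32, 32, 0, 0, 0]
col 4: [0, 4, 0, 4, 8] -> [8, 8, 0, 0, 0]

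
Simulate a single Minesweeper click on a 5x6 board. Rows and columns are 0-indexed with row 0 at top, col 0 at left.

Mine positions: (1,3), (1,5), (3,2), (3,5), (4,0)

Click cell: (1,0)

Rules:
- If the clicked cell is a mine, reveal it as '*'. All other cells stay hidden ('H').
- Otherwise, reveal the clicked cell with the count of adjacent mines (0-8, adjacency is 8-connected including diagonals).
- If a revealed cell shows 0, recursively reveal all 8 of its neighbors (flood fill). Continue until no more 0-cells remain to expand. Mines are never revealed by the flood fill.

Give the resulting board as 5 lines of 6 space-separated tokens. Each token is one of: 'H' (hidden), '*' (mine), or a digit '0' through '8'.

0 0 1 H H H
0 0 1 H H H
0 1 2 H H H
1 2 H H H H
H H H H H H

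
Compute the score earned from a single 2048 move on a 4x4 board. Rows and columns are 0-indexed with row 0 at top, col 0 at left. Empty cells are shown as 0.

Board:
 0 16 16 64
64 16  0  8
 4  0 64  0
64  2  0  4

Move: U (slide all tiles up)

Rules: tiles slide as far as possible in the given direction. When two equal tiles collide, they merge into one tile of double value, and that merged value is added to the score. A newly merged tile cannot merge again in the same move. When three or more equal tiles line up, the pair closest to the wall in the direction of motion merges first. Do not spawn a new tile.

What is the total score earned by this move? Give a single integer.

Answer: 32

Derivation:
Slide up:
col 0: [0, 64, 4, 64] -> [64, 4, 64, 0]  score +0 (running 0)
col 1: [16, 16, 0, 2] -> [32, 2, 0, 0]  score +32 (running 32)
col 2: [16, 0, 64, 0] -> [16, 64, 0, 0]  score +0 (running 32)
col 3: [64, 8, 0, 4] -> [64, 8, 4, 0]  score +0 (running 32)
Board after move:
64 32 16 64
 4  2 64  8
64  0  0  4
 0  0  0  0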